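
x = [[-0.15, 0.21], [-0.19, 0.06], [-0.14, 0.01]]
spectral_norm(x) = 0.33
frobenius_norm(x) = 0.35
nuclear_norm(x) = 0.46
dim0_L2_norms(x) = [0.28, 0.22]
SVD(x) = [[-0.74, 0.66], [-0.57, -0.48], [-0.36, -0.58]] @ diag([0.3314138445853587, 0.12714111694157681]) @ [[0.81, -0.58], [0.58, 0.81]]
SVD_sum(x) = [[-0.2, 0.14],[-0.15, 0.11],[-0.1, 0.07]] + [[0.05, 0.07], [-0.04, -0.05], [-0.04, -0.06]]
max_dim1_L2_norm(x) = 0.26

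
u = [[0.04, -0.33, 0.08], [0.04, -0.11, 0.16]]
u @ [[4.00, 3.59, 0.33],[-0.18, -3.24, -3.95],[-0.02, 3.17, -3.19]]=[[0.22, 1.47, 1.06],[0.18, 1.01, -0.06]]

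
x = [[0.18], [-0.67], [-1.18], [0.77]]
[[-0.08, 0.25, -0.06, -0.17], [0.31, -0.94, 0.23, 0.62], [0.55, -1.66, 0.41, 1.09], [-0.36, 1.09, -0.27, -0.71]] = x@[[-0.47, 1.41, -0.35, -0.92]]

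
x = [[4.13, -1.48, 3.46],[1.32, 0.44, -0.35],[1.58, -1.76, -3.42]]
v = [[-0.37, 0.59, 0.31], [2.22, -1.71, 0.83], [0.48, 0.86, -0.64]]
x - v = [[4.5, -2.07, 3.15], [-0.90, 2.15, -1.18], [1.1, -2.62, -2.78]]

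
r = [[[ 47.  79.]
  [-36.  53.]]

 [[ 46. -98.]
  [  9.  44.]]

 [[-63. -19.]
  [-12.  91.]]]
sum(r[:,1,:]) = 149.0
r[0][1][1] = 53.0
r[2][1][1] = 91.0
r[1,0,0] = 46.0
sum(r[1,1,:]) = 53.0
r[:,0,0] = [47.0, 46.0, -63.0]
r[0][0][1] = 79.0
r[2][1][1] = 91.0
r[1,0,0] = 46.0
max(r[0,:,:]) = 79.0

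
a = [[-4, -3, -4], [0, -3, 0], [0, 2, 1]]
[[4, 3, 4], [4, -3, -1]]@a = [[-16, -13, -12], [-16, -5, -17]]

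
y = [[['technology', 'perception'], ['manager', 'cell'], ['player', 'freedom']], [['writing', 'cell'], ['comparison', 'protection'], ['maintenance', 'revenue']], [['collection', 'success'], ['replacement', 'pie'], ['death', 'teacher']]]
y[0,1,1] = 'cell'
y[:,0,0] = ['technology', 'writing', 'collection']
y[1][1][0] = 'comparison'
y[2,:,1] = ['success', 'pie', 'teacher']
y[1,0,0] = 'writing'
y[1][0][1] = 'cell'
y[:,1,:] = [['manager', 'cell'], ['comparison', 'protection'], ['replacement', 'pie']]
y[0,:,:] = [['technology', 'perception'], ['manager', 'cell'], ['player', 'freedom']]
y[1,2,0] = 'maintenance'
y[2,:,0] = ['collection', 'replacement', 'death']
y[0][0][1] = 'perception'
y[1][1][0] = 'comparison'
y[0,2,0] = 'player'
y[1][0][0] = 'writing'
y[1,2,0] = 'maintenance'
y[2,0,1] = 'success'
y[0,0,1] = 'perception'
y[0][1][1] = 'cell'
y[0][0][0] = 'technology'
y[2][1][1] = 'pie'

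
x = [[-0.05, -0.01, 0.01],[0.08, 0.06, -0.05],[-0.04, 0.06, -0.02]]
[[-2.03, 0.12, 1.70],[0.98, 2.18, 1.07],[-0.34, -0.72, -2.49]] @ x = [[0.04, 0.13, -0.06], [0.08, 0.19, -0.12], [0.06, -0.19, 0.08]]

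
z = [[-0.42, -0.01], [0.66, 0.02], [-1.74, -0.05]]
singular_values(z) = [1.91, 0.0]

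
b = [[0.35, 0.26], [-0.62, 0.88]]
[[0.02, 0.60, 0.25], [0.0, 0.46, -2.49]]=b @ [[0.04,0.88,1.84], [0.03,1.14,-1.53]]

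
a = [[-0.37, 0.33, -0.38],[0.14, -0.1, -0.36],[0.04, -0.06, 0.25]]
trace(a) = -0.22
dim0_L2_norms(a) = [0.4, 0.35, 0.58]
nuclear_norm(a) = 1.09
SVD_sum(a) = [[-0.28, 0.26, -0.47], [-0.08, 0.07, -0.13], [0.11, -0.1, 0.18]] + [[-0.09,0.07,0.09], [0.22,-0.17,-0.23], [-0.06,0.05,0.07]] + [[-0.00, -0.0, -0.00], [-0.0, -0.0, -0.0], [-0.01, -0.01, -0.00]]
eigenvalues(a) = [-0.48, -0.02, 0.28]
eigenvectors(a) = [[0.91, -0.64, -0.60],[-0.41, -0.77, -0.65],[-0.08, -0.08, 0.46]]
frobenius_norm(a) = 0.79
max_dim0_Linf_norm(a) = 0.38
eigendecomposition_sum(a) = [[-0.35,0.30,-0.04], [0.16,-0.13,0.02], [0.03,-0.03,0.0]] + [[-0.01, -0.01, -0.02], [-0.01, -0.01, -0.02], [-0.00, -0.00, -0.00]] + [[-0.01, 0.04, -0.32], [-0.01, 0.04, -0.35], [0.01, -0.03, 0.25]]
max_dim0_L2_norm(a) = 0.58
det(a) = 0.00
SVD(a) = [[-0.90, 0.35, 0.25],[-0.25, -0.9, 0.36],[0.35, 0.26, 0.9]] @ diag([0.6747971375872354, 0.40206484362904193, 0.009627285267805194]) @ [[0.46, -0.43, 0.77], [-0.61, 0.47, 0.63], [-0.64, -0.77, -0.05]]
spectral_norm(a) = 0.67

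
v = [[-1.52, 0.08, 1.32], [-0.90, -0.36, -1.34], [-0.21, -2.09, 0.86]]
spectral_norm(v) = 2.46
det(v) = 7.20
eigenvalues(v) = [(-1.59+0.9j), (-1.59-0.9j), (2.16+0j)]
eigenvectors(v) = [[(-0.71+0j), -0.71-0.00j, (0.28+0j)], [-0.07-0.54j, (-0.07+0.54j), -0.53+0.00j], [0.04-0.45j, 0.04+0.45j, (0.8+0j)]]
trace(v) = -1.02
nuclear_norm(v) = 5.89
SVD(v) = [[0.56,-0.75,-0.36], [-0.12,0.36,-0.93], [0.82,0.56,0.11]] @ diag([2.4608002584759645, 1.816652171252122, 1.6094834502316502]) @ [[-0.37, -0.66, 0.65], [0.38, -0.75, -0.54], [0.85, 0.05, 0.53]]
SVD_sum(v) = [[-0.50,-0.91,0.89], [0.11,0.20,-0.2], [-0.74,-1.34,1.32]] + [[-0.52, 1.02, 0.74], [0.25, -0.49, -0.35], [0.39, -0.76, -0.55]] + [[-0.50, -0.03, -0.31], [-1.26, -0.07, -0.79], [0.15, 0.01, 0.09]]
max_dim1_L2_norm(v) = 2.27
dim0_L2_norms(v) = [1.78, 2.12, 2.07]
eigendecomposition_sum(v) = [[-0.79+0.39j, 0.23+0.74j, (0.43+0.35j)],[-0.39-0.57j, -0.55+0.26j, (-0.23+0.36j)],[-0.20-0.53j, (-0.49+0.1j), (-0.25+0.25j)]] + [[-0.79-0.39j, (0.23-0.74j), (0.43-0.35j)], [-0.39+0.57j, -0.55-0.26j, (-0.23-0.36j)], [(-0.2+0.53j), -0.49-0.10j, (-0.25-0.25j)]] + [[(0.07+0j), -0.39-0.00j, (0.47+0j)], [-0.13-0.00j, (0.73+0j), (-0.89-0j)], [0.20+0.00j, -1.12-0.00j, 1.36+0.00j]]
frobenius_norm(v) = 3.46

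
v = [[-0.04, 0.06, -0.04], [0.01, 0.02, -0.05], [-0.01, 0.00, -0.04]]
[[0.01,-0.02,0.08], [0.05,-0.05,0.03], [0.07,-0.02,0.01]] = v @ [[-0.78, -0.76, -0.23],  [-1.45, -0.25, 1.05],  [-1.65, 0.78, -0.28]]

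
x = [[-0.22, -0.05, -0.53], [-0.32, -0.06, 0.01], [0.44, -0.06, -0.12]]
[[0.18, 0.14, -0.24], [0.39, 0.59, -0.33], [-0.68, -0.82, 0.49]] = x @[[-1.38,-1.77,1.08], [0.92,-0.38,-0.31], [0.15,0.51,0.03]]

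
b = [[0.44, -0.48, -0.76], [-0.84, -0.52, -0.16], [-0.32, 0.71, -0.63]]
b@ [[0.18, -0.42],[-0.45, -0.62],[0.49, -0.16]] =[[-0.08, 0.23], [0.0, 0.70], [-0.69, -0.20]]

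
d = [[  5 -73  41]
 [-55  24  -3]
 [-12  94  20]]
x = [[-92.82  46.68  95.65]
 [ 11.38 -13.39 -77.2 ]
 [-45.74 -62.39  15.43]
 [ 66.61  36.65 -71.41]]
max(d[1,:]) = 24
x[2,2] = 15.43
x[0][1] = 46.68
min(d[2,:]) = -12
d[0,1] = -73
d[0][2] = 41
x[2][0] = -45.74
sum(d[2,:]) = 102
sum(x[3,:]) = 31.849999999999994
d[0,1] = -73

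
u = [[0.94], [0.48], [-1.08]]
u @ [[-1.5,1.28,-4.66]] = [[-1.41, 1.20, -4.38], [-0.72, 0.61, -2.24], [1.62, -1.38, 5.03]]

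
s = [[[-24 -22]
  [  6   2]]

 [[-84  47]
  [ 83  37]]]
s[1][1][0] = 83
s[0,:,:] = [[-24, -22], [6, 2]]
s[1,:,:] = [[-84, 47], [83, 37]]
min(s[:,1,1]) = 2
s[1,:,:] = [[-84, 47], [83, 37]]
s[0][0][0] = -24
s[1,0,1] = 47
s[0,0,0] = -24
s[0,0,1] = -22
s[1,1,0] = 83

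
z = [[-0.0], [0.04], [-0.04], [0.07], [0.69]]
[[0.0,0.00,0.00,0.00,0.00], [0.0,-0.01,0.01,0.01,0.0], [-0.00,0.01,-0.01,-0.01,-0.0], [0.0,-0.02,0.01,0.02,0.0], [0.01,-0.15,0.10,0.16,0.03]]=z@[[0.02, -0.22, 0.15, 0.23, 0.05]]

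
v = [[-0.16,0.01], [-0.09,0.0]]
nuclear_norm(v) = 0.19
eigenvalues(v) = [-0.15, -0.01]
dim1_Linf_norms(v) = [0.16, 0.09]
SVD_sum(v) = [[-0.16, 0.01], [-0.09, 0.00]] + [[0.0, 0.00], [-0.0, -0.00]]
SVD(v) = [[-0.87,-0.49], [-0.49,0.87]] @ diag([0.18378253042055764, 0.004897092220574449]) @ [[1.0, -0.05], [-0.05, -1.00]]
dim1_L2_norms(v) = [0.16, 0.09]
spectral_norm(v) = 0.18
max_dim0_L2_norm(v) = 0.18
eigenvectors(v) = [[-0.86, -0.06], [-0.50, -1.00]]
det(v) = 0.00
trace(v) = -0.16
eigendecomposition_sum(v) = [[-0.16, 0.01], [-0.09, 0.01]] + [[0.0, -0.00], [0.00, -0.01]]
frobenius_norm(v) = 0.18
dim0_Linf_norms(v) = [0.16, 0.01]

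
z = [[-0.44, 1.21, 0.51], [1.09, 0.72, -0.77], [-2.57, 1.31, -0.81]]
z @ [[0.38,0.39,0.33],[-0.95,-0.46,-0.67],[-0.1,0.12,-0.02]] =[[-1.37, -0.67, -0.97],  [-0.19, 0.0, -0.11],  [-2.14, -1.7, -1.71]]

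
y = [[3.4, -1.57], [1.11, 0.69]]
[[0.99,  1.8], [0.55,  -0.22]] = y @[[0.38, 0.22], [0.19, -0.67]]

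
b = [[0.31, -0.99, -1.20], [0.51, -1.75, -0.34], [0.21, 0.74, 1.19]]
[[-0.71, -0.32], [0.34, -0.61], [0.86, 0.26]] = b @ [[0.14, 0.06], [-0.33, 0.37], [0.90, -0.02]]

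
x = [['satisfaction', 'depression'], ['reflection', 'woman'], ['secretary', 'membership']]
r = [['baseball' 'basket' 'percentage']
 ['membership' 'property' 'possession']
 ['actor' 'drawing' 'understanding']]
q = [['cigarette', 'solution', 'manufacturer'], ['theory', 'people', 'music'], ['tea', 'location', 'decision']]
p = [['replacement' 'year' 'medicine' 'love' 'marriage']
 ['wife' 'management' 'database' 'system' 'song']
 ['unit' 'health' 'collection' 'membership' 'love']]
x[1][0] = 'reflection'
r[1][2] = 'possession'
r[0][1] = 'basket'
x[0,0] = 'satisfaction'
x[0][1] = 'depression'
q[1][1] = 'people'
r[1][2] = 'possession'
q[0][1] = 'solution'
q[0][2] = 'manufacturer'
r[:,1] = ['basket', 'property', 'drawing']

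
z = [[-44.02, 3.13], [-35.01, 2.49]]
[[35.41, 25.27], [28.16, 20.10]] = z @ [[-0.98, -0.7], [-2.47, -1.77]]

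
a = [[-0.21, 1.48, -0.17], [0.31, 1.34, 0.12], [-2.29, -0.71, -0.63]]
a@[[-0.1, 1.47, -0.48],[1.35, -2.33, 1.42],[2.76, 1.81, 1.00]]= [[1.55, -4.06, 2.03], [2.11, -2.45, 1.87], [-2.47, -2.85, -0.54]]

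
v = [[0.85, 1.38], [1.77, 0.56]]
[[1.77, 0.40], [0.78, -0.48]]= v @ [[0.04, -0.45], [1.26, 0.57]]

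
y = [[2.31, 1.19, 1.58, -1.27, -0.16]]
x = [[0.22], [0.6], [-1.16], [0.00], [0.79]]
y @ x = [[-0.74]]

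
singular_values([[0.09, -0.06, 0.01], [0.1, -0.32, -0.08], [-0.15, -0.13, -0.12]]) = [0.37, 0.21, 0.01]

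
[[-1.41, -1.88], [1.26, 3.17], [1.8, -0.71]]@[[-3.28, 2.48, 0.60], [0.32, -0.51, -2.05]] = [[4.02, -2.54, 3.01], [-3.12, 1.51, -5.74], [-6.13, 4.83, 2.54]]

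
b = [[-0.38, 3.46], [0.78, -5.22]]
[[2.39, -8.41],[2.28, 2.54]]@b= [[-7.47, 52.17], [1.11, -5.37]]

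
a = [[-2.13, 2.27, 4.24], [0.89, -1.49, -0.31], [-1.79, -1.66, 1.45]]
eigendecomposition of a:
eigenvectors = [[(0.76+0j), (0.76-0j), -0.84+0.00j], [0.08-0.18j, 0.08+0.18j, (0.53+0j)], [(0.39+0.48j), (0.39-0.48j), (-0.15+0j)]]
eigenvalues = [(0.32+2.17j), (0.32-2.17j), (-2.82+0j)]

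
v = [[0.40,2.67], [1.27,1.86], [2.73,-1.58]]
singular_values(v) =[3.64, 3.01]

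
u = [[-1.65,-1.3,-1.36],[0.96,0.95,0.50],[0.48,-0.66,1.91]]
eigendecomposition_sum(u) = [[-1.80, -2.04, -0.62], [1.04, 1.18, 0.36], [0.67, 0.76, 0.23]] + [[0.08, 0.13, 0.03], [-0.06, -0.09, -0.02], [-0.04, -0.06, -0.01]] + [[0.07, 0.61, -0.77], [-0.01, -0.13, 0.16], [-0.15, -1.36, 1.69]]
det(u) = 0.02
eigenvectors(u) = [[0.82,0.75,-0.41], [-0.47,-0.55,0.09], [-0.31,-0.37,0.91]]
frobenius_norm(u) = 3.56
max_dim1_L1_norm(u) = 4.31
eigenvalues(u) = [-0.4, -0.02, 1.63]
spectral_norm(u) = 3.09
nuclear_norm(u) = 4.86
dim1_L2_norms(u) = [2.5, 1.44, 2.08]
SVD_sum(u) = [[-1.52, -0.89, -1.69], [0.80, 0.47, 0.89], [0.86, 0.5, 0.95]] + [[-0.13,-0.40,0.33], [0.16,0.48,-0.39], [-0.38,-1.16,0.96]] + [[0.0, -0.0, -0.00], [0.00, -0.00, -0.0], [0.00, -0.0, -0.00]]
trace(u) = 1.21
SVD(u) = [[-0.79, 0.31, 0.53], [0.42, -0.36, 0.83], [0.45, 0.88, 0.16]] @ diag([3.0885648745420786, 1.7638195263472285, 0.0027738459068824012]) @ [[0.62, 0.37, 0.69], [-0.24, -0.75, 0.62], [0.74, -0.55, -0.38]]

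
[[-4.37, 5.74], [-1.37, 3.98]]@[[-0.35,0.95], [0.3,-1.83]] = [[3.25, -14.66], [1.67, -8.58]]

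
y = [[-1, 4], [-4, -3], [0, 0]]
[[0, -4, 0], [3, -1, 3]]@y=[[16, 12], [1, 15]]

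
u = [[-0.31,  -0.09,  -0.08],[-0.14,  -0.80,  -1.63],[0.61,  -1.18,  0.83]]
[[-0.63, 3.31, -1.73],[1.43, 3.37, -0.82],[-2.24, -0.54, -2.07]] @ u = [[-1.32, -0.55, -6.78],  [-1.42, -1.86, -6.29],  [-0.49, 3.08, -0.66]]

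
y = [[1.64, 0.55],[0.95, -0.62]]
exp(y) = [[5.90, 1.22], [2.1, 0.90]]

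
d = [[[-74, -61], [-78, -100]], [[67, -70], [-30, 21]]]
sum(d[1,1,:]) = -9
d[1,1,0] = -30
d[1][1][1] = 21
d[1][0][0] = 67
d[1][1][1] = 21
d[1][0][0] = 67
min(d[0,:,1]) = -100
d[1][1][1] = 21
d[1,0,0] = 67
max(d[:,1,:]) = 21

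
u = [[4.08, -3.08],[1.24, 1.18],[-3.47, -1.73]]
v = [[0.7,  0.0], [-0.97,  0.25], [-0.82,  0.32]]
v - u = [[-3.38, 3.08], [-2.21, -0.93], [2.65, 2.05]]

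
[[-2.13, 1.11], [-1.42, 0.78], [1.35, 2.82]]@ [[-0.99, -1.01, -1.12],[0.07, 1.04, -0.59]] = [[2.19, 3.31, 1.73], [1.46, 2.25, 1.13], [-1.14, 1.57, -3.18]]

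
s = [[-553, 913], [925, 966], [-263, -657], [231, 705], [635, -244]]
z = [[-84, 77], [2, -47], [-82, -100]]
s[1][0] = 925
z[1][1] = -47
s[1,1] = 966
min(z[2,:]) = -100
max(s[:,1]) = 966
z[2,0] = -82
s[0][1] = 913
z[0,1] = 77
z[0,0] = -84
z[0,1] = 77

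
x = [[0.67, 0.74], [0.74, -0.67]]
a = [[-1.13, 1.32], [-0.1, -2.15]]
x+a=[[-0.46, 2.06], [0.64, -2.82]]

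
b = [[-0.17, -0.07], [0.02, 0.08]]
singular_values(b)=[0.19, 0.06]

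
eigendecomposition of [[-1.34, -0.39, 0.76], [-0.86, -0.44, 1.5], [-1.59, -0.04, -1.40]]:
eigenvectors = [[-0.08+0.48j, -0.08-0.48j, (0.18+0j)], [0.19+0.56j, 0.19-0.56j, -0.97+0.00j], [-0.64+0.00j, (-0.64-0j), (-0.18+0j)]]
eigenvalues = [(-1.59+1.22j), (-1.59-1.22j), (-0+0j)]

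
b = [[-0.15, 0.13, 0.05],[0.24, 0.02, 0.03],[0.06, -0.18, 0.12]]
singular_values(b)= [0.32, 0.2, 0.11]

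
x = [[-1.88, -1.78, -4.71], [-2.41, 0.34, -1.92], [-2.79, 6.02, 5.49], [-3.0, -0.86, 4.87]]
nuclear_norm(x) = 19.20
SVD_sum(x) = [[1.05, -2.18, -3.61], [0.20, -0.42, -0.7], [-2.0, 4.14, 6.86], [-1.05, 2.18, 3.61]] + [[-2.76,0.76,-1.27], [-2.63,0.73,-1.21], [-1.51,0.42,-0.69], [-0.41,0.11,-0.19]] + [[-0.18, -0.37, 0.17], [0.02, 0.03, -0.01], [0.72, 1.47, -0.68], [-1.54, -3.15, 1.45]]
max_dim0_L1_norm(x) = 16.99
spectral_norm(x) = 10.32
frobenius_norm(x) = 12.09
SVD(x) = [[0.42, -0.67, 0.10], [0.08, -0.64, -0.01], [-0.8, -0.37, -0.42], [-0.42, -0.10, 0.9]] @ diag([10.324610562369976, 4.670839786351995, 4.207585106165956]) @ [[0.24,  -0.5,  -0.83], [0.88,  -0.24,  0.4], [-0.41,  -0.83,  0.38]]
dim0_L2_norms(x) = [5.11, 6.35, 8.93]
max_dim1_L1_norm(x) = 14.3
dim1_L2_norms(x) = [5.37, 3.1, 8.61, 5.78]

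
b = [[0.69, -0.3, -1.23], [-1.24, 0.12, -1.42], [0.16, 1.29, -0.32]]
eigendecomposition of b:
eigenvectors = [[(-0.82+0j), (0.36-0.17j), (0.36+0.17j)], [(0.49+0j), 0.69+0.00j, (0.69-0j)], [(0.3+0j), -0.05-0.61j, -0.05+0.61j]]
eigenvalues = [(1.32+0j), (-0.42+1.55j), (-0.42-1.55j)]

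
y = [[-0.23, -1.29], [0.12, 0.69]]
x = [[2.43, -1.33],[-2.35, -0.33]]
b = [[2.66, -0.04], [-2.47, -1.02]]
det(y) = -0.00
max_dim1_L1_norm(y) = 1.52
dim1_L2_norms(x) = [2.77, 2.37]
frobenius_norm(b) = 3.77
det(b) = -2.81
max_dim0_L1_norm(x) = 4.78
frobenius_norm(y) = 1.49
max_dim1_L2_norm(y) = 1.31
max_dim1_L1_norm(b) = 3.49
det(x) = -3.93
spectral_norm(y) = 1.49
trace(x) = 2.10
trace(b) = 1.64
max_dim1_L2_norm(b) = 2.67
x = b + y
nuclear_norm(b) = 4.45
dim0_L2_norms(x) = [3.38, 1.37]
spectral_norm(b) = 3.69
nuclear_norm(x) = 4.60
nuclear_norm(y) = 1.49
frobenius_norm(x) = 3.65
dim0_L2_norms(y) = [0.26, 1.46]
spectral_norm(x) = 3.47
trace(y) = 0.46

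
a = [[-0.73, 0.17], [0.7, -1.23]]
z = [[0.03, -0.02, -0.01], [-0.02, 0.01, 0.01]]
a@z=[[-0.03, 0.02, 0.01], [0.05, -0.03, -0.02]]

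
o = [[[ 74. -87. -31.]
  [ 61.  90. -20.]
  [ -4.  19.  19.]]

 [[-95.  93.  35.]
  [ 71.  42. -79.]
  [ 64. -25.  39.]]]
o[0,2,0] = -4.0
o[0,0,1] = -87.0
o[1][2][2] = 39.0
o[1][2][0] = 64.0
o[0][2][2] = 19.0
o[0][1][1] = 90.0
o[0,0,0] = 74.0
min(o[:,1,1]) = 42.0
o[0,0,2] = -31.0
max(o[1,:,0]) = 71.0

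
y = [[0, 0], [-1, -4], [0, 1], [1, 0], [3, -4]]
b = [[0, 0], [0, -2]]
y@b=[[0, 0], [0, 8], [0, -2], [0, 0], [0, 8]]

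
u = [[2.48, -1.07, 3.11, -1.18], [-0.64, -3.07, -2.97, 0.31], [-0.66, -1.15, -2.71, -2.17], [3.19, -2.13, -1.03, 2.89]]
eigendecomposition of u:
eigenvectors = [[0.02+0.60j, (0.02-0.6j), 0.53+0.00j, (-0.09+0j)], [0.09-0.15j, (0.09+0.15j), 0.65+0.00j, 0.75+0.00j], [(-0.25+0.09j), -0.25-0.09j, -0.51+0.00j, (0.59+0j)], [0.73+0.00j, 0.73-0.00j, (-0.19+0j), (0.3+0j)]]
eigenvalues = [(3.08+2.91j), (3.08-2.91j), (-1.37+0j), (-5.2+0j)]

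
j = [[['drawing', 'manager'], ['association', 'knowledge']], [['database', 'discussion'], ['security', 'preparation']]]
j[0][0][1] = 'manager'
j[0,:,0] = ['drawing', 'association']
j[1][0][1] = 'discussion'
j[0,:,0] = ['drawing', 'association']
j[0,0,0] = 'drawing'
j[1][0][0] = 'database'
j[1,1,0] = 'security'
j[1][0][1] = 'discussion'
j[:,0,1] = ['manager', 'discussion']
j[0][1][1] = 'knowledge'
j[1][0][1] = 'discussion'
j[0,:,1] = ['manager', 'knowledge']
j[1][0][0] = 'database'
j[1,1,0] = 'security'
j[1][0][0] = 'database'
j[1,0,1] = 'discussion'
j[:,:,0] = [['drawing', 'association'], ['database', 'security']]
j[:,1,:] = [['association', 'knowledge'], ['security', 'preparation']]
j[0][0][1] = 'manager'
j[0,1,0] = 'association'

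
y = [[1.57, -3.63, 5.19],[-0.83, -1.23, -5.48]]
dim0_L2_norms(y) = [1.78, 3.83, 7.55]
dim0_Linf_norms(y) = [1.57, 3.63, 5.48]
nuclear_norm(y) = 11.36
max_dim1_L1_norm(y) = 10.39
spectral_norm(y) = 7.95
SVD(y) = [[-0.77, 0.63],  [0.63, 0.77]] @ diag([7.950363224942141, 3.4061451219065226]) @ [[-0.22, 0.26, -0.94], [0.10, -0.95, -0.28]]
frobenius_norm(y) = 8.65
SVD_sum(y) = [[1.35,-1.58,5.80],[-1.1,1.29,-4.73]] + [[0.22, -2.05, -0.61], [0.27, -2.52, -0.75]]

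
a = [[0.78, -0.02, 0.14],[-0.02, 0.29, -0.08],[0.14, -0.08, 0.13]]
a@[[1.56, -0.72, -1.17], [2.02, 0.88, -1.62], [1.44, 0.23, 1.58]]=[[1.38, -0.55, -0.66], [0.44, 0.25, -0.57], [0.24, -0.14, 0.17]]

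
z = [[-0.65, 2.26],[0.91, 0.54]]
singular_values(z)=[2.37, 1.02]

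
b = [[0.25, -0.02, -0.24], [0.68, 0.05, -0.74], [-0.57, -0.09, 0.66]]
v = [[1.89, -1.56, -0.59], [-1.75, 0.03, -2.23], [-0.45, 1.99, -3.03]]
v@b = [[-0.25,-0.06,0.31],  [0.85,0.24,-1.07],  [2.97,0.38,-3.36]]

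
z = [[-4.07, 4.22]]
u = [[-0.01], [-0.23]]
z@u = [[-0.93]]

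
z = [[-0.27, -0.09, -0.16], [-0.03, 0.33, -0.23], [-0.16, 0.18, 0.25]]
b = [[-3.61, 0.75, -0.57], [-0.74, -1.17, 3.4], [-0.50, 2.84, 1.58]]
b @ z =[[1.04, 0.47, 0.26], [-0.31, 0.29, 1.24], [-0.20, 1.27, -0.18]]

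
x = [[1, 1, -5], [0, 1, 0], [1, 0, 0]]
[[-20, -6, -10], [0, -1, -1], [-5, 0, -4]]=x @ [[-5, 0, -4], [0, -1, -1], [3, 1, 1]]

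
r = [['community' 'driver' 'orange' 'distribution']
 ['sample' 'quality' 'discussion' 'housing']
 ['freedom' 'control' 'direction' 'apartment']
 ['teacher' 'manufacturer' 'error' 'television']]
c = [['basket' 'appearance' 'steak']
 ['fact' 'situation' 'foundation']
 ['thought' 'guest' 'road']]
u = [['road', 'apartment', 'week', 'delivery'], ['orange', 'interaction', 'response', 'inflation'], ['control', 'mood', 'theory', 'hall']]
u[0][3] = 'delivery'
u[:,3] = ['delivery', 'inflation', 'hall']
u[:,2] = ['week', 'response', 'theory']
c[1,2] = 'foundation'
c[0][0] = 'basket'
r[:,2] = ['orange', 'discussion', 'direction', 'error']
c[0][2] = 'steak'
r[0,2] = 'orange'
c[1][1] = 'situation'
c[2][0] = 'thought'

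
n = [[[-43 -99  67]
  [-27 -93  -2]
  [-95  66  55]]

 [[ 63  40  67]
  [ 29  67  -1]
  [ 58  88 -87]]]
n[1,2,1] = 88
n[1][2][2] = -87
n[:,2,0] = [-95, 58]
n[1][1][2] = -1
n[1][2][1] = 88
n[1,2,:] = [58, 88, -87]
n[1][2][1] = 88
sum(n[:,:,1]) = 69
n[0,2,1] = 66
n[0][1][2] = -2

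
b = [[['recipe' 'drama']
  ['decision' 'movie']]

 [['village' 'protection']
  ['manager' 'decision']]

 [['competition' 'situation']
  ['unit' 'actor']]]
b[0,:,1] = ['drama', 'movie']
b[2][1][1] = 'actor'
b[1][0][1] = 'protection'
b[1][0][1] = 'protection'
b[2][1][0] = 'unit'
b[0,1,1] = 'movie'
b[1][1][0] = 'manager'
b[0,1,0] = 'decision'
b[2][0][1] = 'situation'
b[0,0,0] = 'recipe'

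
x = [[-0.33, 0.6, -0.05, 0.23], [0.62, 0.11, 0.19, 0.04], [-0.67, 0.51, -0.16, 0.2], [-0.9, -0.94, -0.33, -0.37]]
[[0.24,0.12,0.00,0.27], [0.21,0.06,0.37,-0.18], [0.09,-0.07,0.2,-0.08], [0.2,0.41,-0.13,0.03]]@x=[[-0.25, -0.1, -0.08, -0.04], [-0.12, 0.49, 0.00, 0.19], [-0.14, 0.22, -0.02, 0.09], [0.25, 0.07, 0.08, 0.03]]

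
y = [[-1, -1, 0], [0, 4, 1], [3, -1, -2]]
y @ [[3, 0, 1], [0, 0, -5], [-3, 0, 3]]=[[-3, 0, 4], [-3, 0, -17], [15, 0, 2]]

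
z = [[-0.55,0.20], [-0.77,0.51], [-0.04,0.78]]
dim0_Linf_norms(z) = [0.77, 0.78]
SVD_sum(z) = [[-0.37, 0.38], [-0.64, 0.64], [-0.41, 0.41]] + [[-0.18, -0.18],[-0.13, -0.13],[0.37, 0.37]]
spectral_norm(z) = 1.20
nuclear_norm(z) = 1.81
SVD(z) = [[-0.44,0.41], [-0.75,0.31], [-0.49,-0.86]] @ diag([1.1986162698284892, 0.6073047321587727]) @ [[0.70, -0.71], [-0.71, -0.70]]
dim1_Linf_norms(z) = [0.55, 0.77, 0.78]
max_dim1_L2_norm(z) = 0.92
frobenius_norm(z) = 1.34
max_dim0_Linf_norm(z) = 0.78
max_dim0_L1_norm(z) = 1.49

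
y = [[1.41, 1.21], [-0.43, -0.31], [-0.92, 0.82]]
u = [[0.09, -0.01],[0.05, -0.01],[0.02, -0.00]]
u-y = [[-1.32, -1.22], [0.48, 0.3], [0.94, -0.82]]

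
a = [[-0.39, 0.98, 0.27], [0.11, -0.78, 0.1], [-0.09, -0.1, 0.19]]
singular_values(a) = [1.32, 0.36, 0.01]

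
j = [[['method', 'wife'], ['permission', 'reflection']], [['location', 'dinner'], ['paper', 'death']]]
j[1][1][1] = 'death'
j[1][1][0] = 'paper'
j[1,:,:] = [['location', 'dinner'], ['paper', 'death']]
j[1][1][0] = 'paper'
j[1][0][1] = 'dinner'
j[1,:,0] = ['location', 'paper']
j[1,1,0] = 'paper'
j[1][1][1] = 'death'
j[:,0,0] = ['method', 'location']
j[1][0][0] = 'location'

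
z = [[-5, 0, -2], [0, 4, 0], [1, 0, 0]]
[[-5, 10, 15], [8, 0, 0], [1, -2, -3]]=z@[[1, -2, -3], [2, 0, 0], [0, 0, 0]]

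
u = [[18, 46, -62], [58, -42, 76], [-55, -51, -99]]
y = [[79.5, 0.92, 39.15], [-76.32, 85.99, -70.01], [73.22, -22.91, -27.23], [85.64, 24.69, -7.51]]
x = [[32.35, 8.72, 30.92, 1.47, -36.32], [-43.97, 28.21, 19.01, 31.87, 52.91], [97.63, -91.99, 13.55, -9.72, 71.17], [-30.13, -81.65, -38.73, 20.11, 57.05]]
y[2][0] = 73.22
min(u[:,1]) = -51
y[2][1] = -22.91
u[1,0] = 58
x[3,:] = [-30.13, -81.65, -38.73, 20.11, 57.05]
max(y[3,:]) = 85.64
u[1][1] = -42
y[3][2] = -7.51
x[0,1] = 8.72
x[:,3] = [1.47, 31.87, -9.72, 20.11]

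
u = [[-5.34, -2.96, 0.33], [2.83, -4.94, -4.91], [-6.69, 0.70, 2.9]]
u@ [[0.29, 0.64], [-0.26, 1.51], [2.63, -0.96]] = [[0.09, -8.20],[-10.81, -0.93],[5.5, -6.01]]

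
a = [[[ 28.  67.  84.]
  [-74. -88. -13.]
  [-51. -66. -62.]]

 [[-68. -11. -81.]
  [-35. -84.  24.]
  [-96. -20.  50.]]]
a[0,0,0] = 28.0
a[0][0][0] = 28.0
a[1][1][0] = -35.0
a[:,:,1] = [[67.0, -88.0, -66.0], [-11.0, -84.0, -20.0]]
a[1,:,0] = [-68.0, -35.0, -96.0]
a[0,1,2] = -13.0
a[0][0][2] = 84.0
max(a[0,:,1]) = 67.0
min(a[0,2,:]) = -66.0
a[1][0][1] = -11.0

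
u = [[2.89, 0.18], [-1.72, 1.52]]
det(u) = 4.70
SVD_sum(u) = [[2.72, -0.6], [-1.96, 0.44]] + [[0.17, 0.78], [0.24, 1.08]]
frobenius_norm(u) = 3.70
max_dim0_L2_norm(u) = 3.36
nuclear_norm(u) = 4.80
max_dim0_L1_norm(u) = 4.61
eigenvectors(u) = [[0.53, -0.16],[-0.85, 0.99]]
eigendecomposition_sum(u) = [[3.54, 0.59], [-5.61, -0.93]] + [[-0.65, -0.41], [3.89, 2.45]]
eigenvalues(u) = [2.6, 1.81]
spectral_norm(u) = 3.43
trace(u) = 4.41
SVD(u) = [[-0.81,  0.59], [0.59,  0.81]] @ diag([3.4315370118930493, 1.3703480346277435]) @ [[-0.98, 0.22], [0.22, 0.98]]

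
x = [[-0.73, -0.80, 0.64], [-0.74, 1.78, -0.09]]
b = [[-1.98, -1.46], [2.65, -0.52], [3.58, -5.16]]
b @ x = [[2.53, -1.01, -1.14], [-1.55, -3.05, 1.74], [1.20, -12.05, 2.76]]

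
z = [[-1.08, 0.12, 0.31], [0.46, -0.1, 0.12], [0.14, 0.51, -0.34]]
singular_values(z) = [1.22, 0.63, 0.17]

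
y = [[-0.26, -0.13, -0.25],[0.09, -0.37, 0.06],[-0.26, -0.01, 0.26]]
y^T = [[-0.26, 0.09, -0.26], [-0.13, -0.37, -0.01], [-0.25, 0.06, 0.26]]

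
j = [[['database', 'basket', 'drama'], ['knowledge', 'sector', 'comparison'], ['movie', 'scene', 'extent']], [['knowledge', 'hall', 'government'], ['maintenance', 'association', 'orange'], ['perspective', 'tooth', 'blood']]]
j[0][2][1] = 'scene'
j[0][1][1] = 'sector'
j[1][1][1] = 'association'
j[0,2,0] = 'movie'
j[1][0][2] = 'government'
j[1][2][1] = 'tooth'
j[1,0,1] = 'hall'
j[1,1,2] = 'orange'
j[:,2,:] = [['movie', 'scene', 'extent'], ['perspective', 'tooth', 'blood']]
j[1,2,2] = 'blood'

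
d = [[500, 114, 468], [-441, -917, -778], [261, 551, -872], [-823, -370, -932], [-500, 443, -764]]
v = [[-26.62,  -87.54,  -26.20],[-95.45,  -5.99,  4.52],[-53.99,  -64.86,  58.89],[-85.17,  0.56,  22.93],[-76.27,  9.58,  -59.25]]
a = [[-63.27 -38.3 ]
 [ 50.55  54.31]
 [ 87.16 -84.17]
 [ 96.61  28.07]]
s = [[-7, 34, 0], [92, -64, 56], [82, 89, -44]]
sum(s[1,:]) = 84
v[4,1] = 9.58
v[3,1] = 0.56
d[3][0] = -823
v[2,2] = 58.89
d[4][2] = -764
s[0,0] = -7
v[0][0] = -26.62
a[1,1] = 54.31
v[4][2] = -59.25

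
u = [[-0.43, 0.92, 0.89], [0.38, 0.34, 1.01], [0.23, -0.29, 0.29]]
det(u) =-0.224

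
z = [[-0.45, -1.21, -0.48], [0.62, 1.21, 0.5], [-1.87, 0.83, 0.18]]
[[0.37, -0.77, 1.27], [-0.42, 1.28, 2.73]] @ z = [[-3.02, -0.33, -0.33], [-4.12, 4.32, 1.33]]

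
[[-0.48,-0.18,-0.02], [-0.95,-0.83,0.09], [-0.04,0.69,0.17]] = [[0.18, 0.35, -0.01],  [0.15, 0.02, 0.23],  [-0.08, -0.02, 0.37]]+[[-0.66, -0.53, -0.01], [-1.1, -0.85, -0.14], [0.04, 0.71, -0.20]]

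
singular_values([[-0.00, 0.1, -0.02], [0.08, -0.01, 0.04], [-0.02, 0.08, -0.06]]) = [0.15, 0.08, 0.02]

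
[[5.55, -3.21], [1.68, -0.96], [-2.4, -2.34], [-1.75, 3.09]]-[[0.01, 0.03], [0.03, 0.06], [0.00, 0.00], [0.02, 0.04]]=[[5.54, -3.24],  [1.65, -1.02],  [-2.40, -2.34],  [-1.77, 3.05]]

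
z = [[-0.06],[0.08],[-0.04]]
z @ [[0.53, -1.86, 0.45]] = [[-0.03, 0.11, -0.03], [0.04, -0.15, 0.04], [-0.02, 0.07, -0.02]]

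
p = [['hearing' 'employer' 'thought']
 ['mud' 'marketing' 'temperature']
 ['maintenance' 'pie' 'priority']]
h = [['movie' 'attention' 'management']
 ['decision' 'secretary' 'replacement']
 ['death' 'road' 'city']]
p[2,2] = 'priority'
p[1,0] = 'mud'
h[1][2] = 'replacement'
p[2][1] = 'pie'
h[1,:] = ['decision', 'secretary', 'replacement']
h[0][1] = 'attention'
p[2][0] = 'maintenance'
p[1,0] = 'mud'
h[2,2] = 'city'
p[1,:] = ['mud', 'marketing', 'temperature']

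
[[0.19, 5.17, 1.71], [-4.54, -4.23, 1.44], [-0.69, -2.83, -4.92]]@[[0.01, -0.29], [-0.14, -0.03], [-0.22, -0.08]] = [[-1.1, -0.35], [0.23, 1.33], [1.47, 0.68]]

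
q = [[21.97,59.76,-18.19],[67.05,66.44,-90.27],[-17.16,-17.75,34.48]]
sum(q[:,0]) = 71.86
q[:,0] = [21.97, 67.05, -17.16]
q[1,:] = [67.05, 66.44, -90.27]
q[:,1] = [59.76, 66.44, -17.75]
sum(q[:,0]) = 71.86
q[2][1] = -17.75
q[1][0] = 67.05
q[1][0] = 67.05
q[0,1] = 59.76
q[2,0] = -17.16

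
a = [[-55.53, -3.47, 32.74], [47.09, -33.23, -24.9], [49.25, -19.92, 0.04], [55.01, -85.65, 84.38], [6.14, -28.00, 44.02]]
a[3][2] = 84.38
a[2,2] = 0.04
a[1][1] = -33.23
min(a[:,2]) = -24.9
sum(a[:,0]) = 101.96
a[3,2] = 84.38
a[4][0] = 6.14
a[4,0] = 6.14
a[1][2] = -24.9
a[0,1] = -3.47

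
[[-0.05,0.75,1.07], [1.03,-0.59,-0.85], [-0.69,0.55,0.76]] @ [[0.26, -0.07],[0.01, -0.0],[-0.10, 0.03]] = [[-0.11, 0.04], [0.35, -0.1], [-0.25, 0.07]]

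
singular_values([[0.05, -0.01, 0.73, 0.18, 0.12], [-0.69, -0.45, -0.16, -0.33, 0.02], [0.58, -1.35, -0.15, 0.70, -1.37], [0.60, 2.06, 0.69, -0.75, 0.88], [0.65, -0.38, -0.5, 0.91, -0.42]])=[3.28, 1.53, 0.85, 0.57, 0.0]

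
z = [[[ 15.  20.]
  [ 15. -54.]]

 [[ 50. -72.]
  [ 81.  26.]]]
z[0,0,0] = 15.0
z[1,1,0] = 81.0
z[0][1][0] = 15.0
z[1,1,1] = 26.0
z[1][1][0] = 81.0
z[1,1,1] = 26.0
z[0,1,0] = 15.0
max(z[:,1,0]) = 81.0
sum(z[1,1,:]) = 107.0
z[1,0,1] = -72.0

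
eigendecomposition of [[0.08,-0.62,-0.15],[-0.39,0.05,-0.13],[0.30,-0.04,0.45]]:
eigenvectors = [[-0.75, -0.28, -0.21],[-0.61, 0.43, -0.13],[0.24, -0.86, 0.97]]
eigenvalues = [-0.38, 0.57, 0.39]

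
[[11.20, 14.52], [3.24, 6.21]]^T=[[11.2, 3.24], [14.52, 6.21]]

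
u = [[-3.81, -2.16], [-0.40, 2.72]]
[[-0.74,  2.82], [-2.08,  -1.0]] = u@ [[0.58, -0.49], [-0.68, -0.44]]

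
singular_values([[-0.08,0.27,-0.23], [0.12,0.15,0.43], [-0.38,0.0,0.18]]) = [0.52, 0.41, 0.31]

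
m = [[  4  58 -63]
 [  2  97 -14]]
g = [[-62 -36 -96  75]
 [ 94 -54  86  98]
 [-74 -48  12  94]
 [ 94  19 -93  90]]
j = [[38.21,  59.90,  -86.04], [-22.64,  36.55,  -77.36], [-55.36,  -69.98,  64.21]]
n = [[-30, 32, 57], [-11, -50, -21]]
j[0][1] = 59.9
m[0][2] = -63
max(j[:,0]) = 38.21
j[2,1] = -69.98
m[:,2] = [-63, -14]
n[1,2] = -21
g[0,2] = -96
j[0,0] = 38.21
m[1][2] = -14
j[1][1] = 36.55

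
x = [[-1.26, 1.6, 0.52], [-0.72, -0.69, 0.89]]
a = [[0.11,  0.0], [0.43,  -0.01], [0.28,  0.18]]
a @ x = [[-0.14, 0.18, 0.06],[-0.53, 0.69, 0.21],[-0.48, 0.32, 0.31]]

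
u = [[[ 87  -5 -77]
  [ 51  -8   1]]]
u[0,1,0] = 51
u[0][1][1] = -8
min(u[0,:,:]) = -77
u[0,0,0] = 87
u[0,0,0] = 87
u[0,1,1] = -8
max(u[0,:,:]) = 87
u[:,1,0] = [51]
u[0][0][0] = 87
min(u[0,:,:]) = -77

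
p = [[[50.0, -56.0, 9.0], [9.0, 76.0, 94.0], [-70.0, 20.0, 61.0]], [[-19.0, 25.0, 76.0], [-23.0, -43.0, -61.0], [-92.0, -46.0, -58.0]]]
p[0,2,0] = -70.0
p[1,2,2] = -58.0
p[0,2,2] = 61.0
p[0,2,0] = -70.0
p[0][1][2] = 94.0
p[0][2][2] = 61.0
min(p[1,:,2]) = -61.0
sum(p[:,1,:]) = 52.0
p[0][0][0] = 50.0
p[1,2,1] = -46.0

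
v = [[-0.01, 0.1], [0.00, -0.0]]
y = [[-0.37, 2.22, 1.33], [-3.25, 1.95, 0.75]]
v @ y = [[-0.32, 0.17, 0.06], [0.0, 0.0, 0.00]]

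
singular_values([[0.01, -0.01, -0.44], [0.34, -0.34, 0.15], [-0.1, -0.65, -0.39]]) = [0.82, 0.54, 0.26]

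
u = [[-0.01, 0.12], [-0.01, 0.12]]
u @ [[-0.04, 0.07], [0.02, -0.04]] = [[0.0, -0.01], [0.0, -0.01]]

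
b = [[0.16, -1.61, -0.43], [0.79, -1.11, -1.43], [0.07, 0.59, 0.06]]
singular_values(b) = [2.48, 0.95, 0.05]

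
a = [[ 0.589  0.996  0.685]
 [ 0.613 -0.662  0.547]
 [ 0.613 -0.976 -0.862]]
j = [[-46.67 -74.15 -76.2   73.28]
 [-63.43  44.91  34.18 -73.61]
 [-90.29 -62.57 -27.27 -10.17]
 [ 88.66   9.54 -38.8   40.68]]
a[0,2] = 0.685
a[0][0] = 0.589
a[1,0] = 0.613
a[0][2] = 0.685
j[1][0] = -63.43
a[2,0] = 0.613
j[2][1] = -62.57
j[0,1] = -74.15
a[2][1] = -0.976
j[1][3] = -73.61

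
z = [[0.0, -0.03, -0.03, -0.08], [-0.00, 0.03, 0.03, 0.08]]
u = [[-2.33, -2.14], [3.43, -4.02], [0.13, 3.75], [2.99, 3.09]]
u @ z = [[0.0,0.01,0.01,0.02], [0.0,-0.22,-0.22,-0.6], [0.0,0.11,0.11,0.29], [0.00,0.00,0.0,0.01]]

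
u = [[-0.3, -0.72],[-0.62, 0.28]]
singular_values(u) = [0.78, 0.68]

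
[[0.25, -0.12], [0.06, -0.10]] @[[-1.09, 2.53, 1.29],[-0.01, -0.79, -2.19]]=[[-0.27, 0.73, 0.59], [-0.06, 0.23, 0.30]]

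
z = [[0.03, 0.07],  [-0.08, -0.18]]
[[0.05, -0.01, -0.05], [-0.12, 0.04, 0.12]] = z @[[0.30, 0.32, 0.11], [0.52, -0.34, -0.74]]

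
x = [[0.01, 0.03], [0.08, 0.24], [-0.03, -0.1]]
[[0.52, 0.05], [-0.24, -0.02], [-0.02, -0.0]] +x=[[0.53, 0.08], [-0.16, 0.22], [-0.05, -0.1]]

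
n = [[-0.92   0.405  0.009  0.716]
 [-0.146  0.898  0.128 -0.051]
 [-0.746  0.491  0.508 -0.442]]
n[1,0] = -0.146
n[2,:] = [-0.746, 0.491, 0.508, -0.442]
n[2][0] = -0.746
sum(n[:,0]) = -1.812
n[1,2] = 0.128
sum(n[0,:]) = 0.20999999999999996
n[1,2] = 0.128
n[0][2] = 0.009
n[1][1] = 0.898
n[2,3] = -0.442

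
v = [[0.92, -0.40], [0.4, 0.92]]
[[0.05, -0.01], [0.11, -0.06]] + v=[[0.97, -0.41], [0.51, 0.86]]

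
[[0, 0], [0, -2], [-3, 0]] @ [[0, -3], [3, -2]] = [[0, 0], [-6, 4], [0, 9]]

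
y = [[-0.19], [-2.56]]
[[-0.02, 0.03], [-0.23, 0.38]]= y @[[0.09,-0.15]]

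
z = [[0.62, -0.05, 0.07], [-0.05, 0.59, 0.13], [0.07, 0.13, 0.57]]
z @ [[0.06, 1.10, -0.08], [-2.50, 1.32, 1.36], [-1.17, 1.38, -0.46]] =[[0.08, 0.71, -0.15], [-1.63, 0.90, 0.75], [-0.99, 1.04, -0.09]]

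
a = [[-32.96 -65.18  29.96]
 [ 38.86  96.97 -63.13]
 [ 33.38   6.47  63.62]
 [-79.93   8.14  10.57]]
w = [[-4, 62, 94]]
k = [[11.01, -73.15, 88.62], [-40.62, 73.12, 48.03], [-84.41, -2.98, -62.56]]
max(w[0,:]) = 94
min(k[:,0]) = -84.41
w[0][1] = 62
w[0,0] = -4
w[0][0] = -4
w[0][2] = 94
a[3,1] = 8.14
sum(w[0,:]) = 152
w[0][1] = 62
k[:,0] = [11.01, -40.62, -84.41]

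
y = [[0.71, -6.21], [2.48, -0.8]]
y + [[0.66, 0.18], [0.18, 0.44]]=[[1.37, -6.03],[2.66, -0.36]]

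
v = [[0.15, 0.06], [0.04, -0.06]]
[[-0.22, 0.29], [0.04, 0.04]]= v @ [[-0.93, 1.73], [-1.36, 0.56]]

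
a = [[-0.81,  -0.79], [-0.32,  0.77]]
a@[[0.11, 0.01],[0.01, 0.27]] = [[-0.1, -0.22], [-0.03, 0.20]]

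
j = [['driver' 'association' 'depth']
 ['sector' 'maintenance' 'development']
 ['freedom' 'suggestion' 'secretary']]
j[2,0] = 'freedom'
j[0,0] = 'driver'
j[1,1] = 'maintenance'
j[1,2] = 'development'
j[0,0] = 'driver'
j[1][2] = 'development'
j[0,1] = 'association'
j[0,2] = 'depth'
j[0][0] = 'driver'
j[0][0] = 'driver'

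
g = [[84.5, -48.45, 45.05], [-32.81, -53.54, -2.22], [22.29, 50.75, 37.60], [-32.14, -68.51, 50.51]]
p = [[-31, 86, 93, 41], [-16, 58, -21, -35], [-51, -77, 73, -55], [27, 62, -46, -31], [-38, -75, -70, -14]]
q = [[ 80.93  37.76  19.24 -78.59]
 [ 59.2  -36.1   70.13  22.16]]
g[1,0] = -32.81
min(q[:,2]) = 19.24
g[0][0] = 84.5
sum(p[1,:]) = -14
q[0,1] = 37.76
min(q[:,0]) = 59.2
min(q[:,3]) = -78.59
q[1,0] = 59.2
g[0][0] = 84.5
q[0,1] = 37.76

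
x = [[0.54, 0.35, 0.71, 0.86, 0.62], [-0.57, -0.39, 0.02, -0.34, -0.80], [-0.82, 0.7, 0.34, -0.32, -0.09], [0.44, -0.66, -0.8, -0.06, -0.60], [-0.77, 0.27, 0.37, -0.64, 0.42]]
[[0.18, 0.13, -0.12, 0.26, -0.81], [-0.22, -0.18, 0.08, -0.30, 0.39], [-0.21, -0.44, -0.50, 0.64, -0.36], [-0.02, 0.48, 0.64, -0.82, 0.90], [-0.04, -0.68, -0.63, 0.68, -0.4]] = x@[[-0.27, 0.21, 0.17, -0.31, 0.36], [-0.25, 0.02, -0.23, 0.47, -0.16], [-0.26, -0.43, -0.35, 0.16, -0.39], [0.4, 0.47, 0.32, -0.13, -0.43], [0.41, -0.15, -0.25, 0.42, -0.49]]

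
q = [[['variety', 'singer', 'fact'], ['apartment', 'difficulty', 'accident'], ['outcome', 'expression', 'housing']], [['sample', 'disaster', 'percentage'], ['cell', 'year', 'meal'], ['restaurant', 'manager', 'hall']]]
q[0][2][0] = 'outcome'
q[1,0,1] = 'disaster'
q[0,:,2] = ['fact', 'accident', 'housing']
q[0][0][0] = 'variety'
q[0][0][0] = 'variety'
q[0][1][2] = 'accident'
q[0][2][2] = 'housing'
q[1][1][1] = 'year'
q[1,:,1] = ['disaster', 'year', 'manager']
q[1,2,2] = 'hall'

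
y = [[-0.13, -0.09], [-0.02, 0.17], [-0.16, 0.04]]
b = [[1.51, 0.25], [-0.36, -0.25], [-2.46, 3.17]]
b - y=[[1.64, 0.34],  [-0.34, -0.42],  [-2.30, 3.13]]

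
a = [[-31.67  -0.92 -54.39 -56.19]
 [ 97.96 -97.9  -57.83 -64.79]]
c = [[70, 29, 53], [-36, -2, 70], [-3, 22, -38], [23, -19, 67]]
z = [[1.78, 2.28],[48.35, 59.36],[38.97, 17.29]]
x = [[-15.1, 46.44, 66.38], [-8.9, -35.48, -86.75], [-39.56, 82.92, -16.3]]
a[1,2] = -57.83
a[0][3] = -56.19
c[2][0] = -3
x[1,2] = -86.75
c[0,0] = 70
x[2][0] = -39.56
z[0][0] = 1.78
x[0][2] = 66.38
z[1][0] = 48.35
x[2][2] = -16.3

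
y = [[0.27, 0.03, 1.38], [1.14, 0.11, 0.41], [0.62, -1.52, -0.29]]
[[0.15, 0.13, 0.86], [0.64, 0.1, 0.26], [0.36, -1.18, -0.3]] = y @ [[0.56,-0.01,-0.0],[-0.01,0.76,0.08],[-0.0,0.08,0.62]]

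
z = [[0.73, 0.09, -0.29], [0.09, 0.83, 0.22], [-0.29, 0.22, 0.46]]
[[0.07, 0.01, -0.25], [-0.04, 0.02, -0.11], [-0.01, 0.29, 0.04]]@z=[[0.12, -0.04, -0.13], [0.00, -0.01, -0.03], [0.01, 0.25, 0.09]]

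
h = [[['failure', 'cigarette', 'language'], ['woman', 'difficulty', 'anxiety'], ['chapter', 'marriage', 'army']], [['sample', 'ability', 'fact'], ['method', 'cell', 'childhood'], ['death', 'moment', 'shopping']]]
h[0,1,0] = 'woman'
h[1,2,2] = 'shopping'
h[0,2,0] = 'chapter'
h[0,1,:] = ['woman', 'difficulty', 'anxiety']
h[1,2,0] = 'death'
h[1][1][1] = 'cell'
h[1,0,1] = 'ability'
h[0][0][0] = 'failure'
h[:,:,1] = [['cigarette', 'difficulty', 'marriage'], ['ability', 'cell', 'moment']]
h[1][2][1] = 'moment'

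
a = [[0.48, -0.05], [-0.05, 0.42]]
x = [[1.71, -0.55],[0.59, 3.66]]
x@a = [[0.85, -0.32], [0.10, 1.51]]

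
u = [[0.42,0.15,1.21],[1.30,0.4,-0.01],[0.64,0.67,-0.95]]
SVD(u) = [[0.13, -0.84, -0.53], [-0.67, -0.47, 0.57], [-0.73, 0.28, -0.63]] @ diag([1.7119790568096123, 1.5010178857627012, 0.30028822099067126]) @ [[-0.75, -0.43, 0.50],[-0.52, -0.08, -0.85],[0.41, -0.90, -0.16]]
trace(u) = -0.13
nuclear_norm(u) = 3.51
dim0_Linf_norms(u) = [1.3, 0.67, 1.21]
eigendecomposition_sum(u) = [[0.71, 0.35, 0.36], [0.92, 0.46, 0.47], [0.45, 0.23, 0.23]] + [[-0.31, 0.77, -1.08], [0.41, -1.01, 1.41], [0.21, -0.52, 0.73]] + [[0.02, -0.97, 1.92],[-0.02, 0.96, -1.89],[-0.02, 0.97, -1.91]]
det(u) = 0.77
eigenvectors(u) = [[-0.57, -0.56, -0.58], [-0.74, 0.74, 0.57], [-0.37, 0.38, 0.58]]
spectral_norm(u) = 1.71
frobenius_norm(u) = 2.30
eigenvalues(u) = [1.39, -0.59, -0.93]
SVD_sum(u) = [[-0.17, -0.10, 0.11], [0.87, 0.50, -0.58], [0.93, 0.54, -0.62]] + [[0.65, 0.10, 1.07], [0.36, 0.06, 0.6], [-0.22, -0.03, -0.36]] + [[-0.06,0.14,0.03],[0.07,-0.15,-0.03],[-0.08,0.17,0.03]]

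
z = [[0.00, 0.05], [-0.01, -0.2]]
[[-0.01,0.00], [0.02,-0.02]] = z @ [[-0.03, 0.12],[-0.11, 0.07]]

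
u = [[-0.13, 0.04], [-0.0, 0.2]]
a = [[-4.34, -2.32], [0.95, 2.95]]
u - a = [[4.21,2.36],[-0.95,-2.75]]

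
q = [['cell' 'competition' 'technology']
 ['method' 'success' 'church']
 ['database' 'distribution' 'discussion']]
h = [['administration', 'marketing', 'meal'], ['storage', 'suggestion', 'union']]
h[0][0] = 'administration'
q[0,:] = ['cell', 'competition', 'technology']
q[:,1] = ['competition', 'success', 'distribution']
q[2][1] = 'distribution'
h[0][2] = 'meal'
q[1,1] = 'success'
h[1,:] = ['storage', 'suggestion', 'union']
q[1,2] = 'church'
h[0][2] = 'meal'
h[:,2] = ['meal', 'union']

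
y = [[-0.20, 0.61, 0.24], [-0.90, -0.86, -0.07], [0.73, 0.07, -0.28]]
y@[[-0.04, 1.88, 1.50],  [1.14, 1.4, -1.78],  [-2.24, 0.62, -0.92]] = [[0.17,  0.63,  -1.61], [-0.79,  -2.94,  0.25], [0.68,  1.30,  1.23]]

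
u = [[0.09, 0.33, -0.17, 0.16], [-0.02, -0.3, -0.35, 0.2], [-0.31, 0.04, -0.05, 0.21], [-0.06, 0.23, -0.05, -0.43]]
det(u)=-0.030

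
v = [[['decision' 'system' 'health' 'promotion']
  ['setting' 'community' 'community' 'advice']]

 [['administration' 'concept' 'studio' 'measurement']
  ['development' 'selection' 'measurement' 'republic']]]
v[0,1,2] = 'community'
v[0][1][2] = 'community'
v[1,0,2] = 'studio'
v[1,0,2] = 'studio'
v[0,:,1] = ['system', 'community']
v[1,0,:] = ['administration', 'concept', 'studio', 'measurement']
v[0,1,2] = 'community'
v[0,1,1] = 'community'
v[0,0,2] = 'health'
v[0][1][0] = 'setting'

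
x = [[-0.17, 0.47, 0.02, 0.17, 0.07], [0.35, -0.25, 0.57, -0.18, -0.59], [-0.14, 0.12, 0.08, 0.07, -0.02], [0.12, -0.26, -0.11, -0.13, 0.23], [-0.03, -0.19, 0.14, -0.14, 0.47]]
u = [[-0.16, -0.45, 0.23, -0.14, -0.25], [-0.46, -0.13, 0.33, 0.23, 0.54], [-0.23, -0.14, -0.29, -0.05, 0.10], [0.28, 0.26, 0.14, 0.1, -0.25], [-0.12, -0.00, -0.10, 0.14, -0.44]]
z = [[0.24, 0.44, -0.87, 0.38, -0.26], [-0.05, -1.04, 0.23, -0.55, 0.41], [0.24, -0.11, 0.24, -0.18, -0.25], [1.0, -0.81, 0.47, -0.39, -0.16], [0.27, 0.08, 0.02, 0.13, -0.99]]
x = u @ z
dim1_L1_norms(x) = [0.9, 1.94, 0.43, 0.85, 0.97]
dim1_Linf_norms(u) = [0.45, 0.54, 0.29, 0.28, 0.44]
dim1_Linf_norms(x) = [0.47, 0.59, 0.14, 0.26, 0.47]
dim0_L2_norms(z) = [1.09, 1.4, 1.04, 0.81, 1.14]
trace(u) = -0.92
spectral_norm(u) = 0.93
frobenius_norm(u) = 1.30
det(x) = -0.00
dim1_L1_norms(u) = [1.23, 1.69, 0.81, 1.03, 0.8]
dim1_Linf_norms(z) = [0.87, 1.04, 0.25, 1.0, 0.99]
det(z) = 0.09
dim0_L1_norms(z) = [1.8, 2.48, 1.83, 1.63, 2.07]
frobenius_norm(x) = 1.30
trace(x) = -0.00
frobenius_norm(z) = 2.49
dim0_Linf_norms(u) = [0.46, 0.45, 0.33, 0.23, 0.54]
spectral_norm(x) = 1.00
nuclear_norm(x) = 2.23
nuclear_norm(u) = 2.47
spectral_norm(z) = 1.89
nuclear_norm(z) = 4.56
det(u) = -0.00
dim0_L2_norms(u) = [0.62, 0.55, 0.52, 0.32, 0.79]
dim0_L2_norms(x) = [0.43, 0.63, 0.6, 0.32, 0.79]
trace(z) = -1.94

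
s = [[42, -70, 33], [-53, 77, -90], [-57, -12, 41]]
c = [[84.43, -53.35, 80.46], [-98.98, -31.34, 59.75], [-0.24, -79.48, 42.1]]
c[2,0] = -0.24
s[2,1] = -12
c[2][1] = -79.48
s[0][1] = -70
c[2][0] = -0.24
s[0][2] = 33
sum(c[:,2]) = 182.30999999999997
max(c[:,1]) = -31.34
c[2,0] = -0.24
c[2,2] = 42.1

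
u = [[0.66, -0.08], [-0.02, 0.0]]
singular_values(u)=[0.67, 0.0]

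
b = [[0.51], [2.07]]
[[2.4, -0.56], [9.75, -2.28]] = b@[[4.71,-1.1]]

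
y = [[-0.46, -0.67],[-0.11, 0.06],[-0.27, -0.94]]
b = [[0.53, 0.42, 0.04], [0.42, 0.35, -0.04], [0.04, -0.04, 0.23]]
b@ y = [[-0.3,-0.37], [-0.22,-0.22], [-0.08,-0.25]]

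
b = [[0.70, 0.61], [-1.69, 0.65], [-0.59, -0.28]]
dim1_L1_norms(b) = [1.31, 2.34, 0.87]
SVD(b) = [[-0.30, -0.81], [0.91, -0.40], [0.27, 0.43]] @ diag([1.944816219786345, 0.8859401059078162]) @ [[-0.99, 0.17], [-0.17, -0.99]]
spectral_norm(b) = 1.94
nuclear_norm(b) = 2.83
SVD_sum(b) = [[0.58, -0.10], [-1.75, 0.3], [-0.53, 0.09]] + [[0.12, 0.71], [0.06, 0.35], [-0.06, -0.37]]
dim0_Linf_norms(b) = [1.69, 0.65]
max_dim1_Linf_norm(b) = 1.69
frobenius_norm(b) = 2.14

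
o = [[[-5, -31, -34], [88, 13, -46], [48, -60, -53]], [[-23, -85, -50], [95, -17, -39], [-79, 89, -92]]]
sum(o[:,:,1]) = -91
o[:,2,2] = [-53, -92]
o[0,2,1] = -60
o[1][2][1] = 89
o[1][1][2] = -39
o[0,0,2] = -34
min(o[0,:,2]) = -53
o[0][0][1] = -31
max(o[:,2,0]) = 48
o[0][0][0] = -5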